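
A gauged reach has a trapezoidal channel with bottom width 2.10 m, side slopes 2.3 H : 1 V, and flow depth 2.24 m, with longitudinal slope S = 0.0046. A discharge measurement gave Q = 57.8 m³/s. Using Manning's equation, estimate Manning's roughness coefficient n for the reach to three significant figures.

A = (b + z·y)·y = (2.10 + 2.3×2.24)×2.24 = 16.24 m²
P = b + 2y√(1+z²) = 2.10 + 2×2.24×√(1+2.3²) = 13.34 m
R = A/P = 16.24/13.34 = 1.218 m
n = (1/Q)·A·R^(2/3)·S^(1/2) = (1/57.8) × 16.24 × 1.141 × 0.06782 = 0.02174

0.0217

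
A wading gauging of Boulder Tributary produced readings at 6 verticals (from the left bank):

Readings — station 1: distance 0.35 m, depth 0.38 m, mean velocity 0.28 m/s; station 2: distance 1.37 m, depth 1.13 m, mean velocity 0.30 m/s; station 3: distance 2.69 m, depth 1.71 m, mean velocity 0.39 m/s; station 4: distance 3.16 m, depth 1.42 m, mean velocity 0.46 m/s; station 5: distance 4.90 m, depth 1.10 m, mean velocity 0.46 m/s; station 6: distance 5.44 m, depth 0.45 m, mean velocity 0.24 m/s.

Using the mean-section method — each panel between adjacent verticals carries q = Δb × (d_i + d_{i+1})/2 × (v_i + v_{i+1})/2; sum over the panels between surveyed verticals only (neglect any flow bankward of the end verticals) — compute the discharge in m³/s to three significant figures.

2.34 m³/s

Panel 1-2: Δb = 1.02 m, d̄ = (0.38+1.13)/2 = 0.755, v̄ = (0.28+0.30)/2 = 0.29 → q = 1.02×0.755×0.29 = 0.2233 m³/s
Panel 2-3: Δb = 1.32 m, d̄ = (1.13+1.71)/2 = 1.42, v̄ = (0.30+0.39)/2 = 0.345 → q = 1.32×1.42×0.345 = 0.6467 m³/s
Panel 3-4: Δb = 0.47 m, d̄ = (1.71+1.42)/2 = 1.565, v̄ = (0.39+0.46)/2 = 0.425 → q = 0.47×1.565×0.425 = 0.3126 m³/s
Panel 4-5: Δb = 1.74 m, d̄ = (1.42+1.10)/2 = 1.26, v̄ = (0.46+0.46)/2 = 0.46 → q = 1.74×1.26×0.46 = 1.009 m³/s
Panel 5-6: Δb = 0.54 m, d̄ = (1.10+0.45)/2 = 0.775, v̄ = (0.46+0.24)/2 = 0.35 → q = 0.54×0.775×0.35 = 0.1465 m³/s
Q = Σ q = 2.338 m³/s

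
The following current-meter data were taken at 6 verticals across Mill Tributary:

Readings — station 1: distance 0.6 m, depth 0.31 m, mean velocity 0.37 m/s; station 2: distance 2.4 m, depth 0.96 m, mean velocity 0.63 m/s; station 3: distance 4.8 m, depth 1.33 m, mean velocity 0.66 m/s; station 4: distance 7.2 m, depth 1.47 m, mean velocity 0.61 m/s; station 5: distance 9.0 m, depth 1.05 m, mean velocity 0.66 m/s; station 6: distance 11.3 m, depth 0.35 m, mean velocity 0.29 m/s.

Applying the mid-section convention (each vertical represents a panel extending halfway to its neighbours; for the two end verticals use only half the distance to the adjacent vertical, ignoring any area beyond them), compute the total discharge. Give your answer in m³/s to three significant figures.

w_1 = (2.4 − 0.6)/2 = 0.9 m; q_1 = 0.37 × 0.31 × 0.9 = 0.1032 m³/s
w_2 = (4.8 − 0.6)/2 = 2.1 m; q_2 = 0.63 × 0.96 × 2.1 = 1.270 m³/s
w_3 = (7.2 − 2.4)/2 = 2.4 m; q_3 = 0.66 × 1.33 × 2.4 = 2.107 m³/s
w_4 = (9.0 − 4.8)/2 = 2.1 m; q_4 = 0.61 × 1.47 × 2.1 = 1.883 m³/s
w_5 = (11.3 − 7.2)/2 = 2.05 m; q_5 = 0.66 × 1.05 × 2.05 = 1.421 m³/s
w_6 = (11.3 − 9.0)/2 = 1.15 m; q_6 = 0.29 × 0.35 × 1.15 = 0.1167 m³/s
Q = Σ qᵢ = 6.900 m³/s

6.90 m³/s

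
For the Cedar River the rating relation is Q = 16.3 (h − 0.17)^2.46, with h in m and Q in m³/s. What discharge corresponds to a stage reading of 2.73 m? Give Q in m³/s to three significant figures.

Q = 16.3 × (2.73 − 0.17)^2.46 = 16.3 × 2.56^2.46 = 164.6 m³/s

165 m³/s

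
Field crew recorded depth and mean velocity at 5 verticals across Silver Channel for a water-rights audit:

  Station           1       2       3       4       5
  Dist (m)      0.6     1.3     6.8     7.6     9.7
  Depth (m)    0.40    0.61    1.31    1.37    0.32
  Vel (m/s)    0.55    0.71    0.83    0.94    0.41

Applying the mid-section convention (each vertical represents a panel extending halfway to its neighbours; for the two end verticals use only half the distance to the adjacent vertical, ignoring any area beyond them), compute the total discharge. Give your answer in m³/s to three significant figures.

6.85 m³/s

w_1 = (1.3 − 0.6)/2 = 0.35 m; q_1 = 0.55 × 0.40 × 0.35 = 0.07700 m³/s
w_2 = (6.8 − 0.6)/2 = 3.1 m; q_2 = 0.71 × 0.61 × 3.1 = 1.343 m³/s
w_3 = (7.6 − 1.3)/2 = 3.15 m; q_3 = 0.83 × 1.31 × 3.15 = 3.425 m³/s
w_4 = (9.7 − 6.8)/2 = 1.45 m; q_4 = 0.94 × 1.37 × 1.45 = 1.867 m³/s
w_5 = (9.7 − 7.6)/2 = 1.05 m; q_5 = 0.41 × 0.32 × 1.05 = 0.1378 m³/s
Q = Σ qᵢ = 6.850 m³/s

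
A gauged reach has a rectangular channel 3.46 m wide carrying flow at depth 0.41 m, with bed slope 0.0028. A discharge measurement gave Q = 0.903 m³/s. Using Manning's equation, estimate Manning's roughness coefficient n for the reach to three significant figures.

A = b·y = 3.46 × 0.41 = 1.419 m²
P = b + 2y = 3.46 + 2×0.41 = 4.280 m
R = A/P = 1.419/4.280 = 0.3314 m
n = (1/Q)·A·R^(2/3)·S^(1/2) = (1/0.903) × 1.419 × 0.4789 × 0.05292 = 0.03981

0.0398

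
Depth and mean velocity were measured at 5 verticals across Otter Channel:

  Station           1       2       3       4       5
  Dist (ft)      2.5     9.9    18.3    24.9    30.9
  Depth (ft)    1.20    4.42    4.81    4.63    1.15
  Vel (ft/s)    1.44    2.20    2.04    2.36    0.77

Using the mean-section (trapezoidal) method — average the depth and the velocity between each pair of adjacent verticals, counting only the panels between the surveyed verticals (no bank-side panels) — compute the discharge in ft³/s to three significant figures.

216 ft³/s

Panel 1-2: Δb = 7.4 ft, d̄ = (1.20+4.42)/2 = 2.81, v̄ = (1.44+2.20)/2 = 1.82 → q = 7.4×2.81×1.82 = 37.85 ft³/s
Panel 2-3: Δb = 8.4 ft, d̄ = (4.42+4.81)/2 = 4.615, v̄ = (2.20+2.04)/2 = 2.12 → q = 8.4×4.615×2.12 = 82.18 ft³/s
Panel 3-4: Δb = 6.6 ft, d̄ = (4.81+4.63)/2 = 4.72, v̄ = (2.04+2.36)/2 = 2.2 → q = 6.6×4.72×2.2 = 68.53 ft³/s
Panel 4-5: Δb = 6 ft, d̄ = (4.63+1.15)/2 = 2.89, v̄ = (2.36+0.77)/2 = 1.565 → q = 6×2.89×1.565 = 27.14 ft³/s
Q = Σ q = 215.7 ft³/s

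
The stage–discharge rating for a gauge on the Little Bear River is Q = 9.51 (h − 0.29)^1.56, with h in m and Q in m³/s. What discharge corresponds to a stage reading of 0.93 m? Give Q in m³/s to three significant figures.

Q = 9.51 × (0.93 − 0.29)^1.56 = 9.51 × 0.64^1.56 = 4.740 m³/s

4.74 m³/s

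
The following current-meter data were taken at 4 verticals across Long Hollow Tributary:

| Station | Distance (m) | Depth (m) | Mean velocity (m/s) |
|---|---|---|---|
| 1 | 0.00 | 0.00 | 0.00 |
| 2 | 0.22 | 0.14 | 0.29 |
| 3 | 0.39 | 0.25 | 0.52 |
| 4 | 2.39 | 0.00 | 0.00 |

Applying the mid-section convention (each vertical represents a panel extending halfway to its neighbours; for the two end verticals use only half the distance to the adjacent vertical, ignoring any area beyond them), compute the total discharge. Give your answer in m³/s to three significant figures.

w_2 = (0.39 − 0.00)/2 = 0.195 m; q_2 = 0.29 × 0.14 × 0.195 = 0.007917 m³/s
w_3 = (2.39 − 0.22)/2 = 1.085 m; q_3 = 0.52 × 0.25 × 1.085 = 0.1411 m³/s
Stations 1, 4 contribute zero (depth or velocity is 0).
Q = Σ qᵢ = 0.1490 m³/s

0.149 m³/s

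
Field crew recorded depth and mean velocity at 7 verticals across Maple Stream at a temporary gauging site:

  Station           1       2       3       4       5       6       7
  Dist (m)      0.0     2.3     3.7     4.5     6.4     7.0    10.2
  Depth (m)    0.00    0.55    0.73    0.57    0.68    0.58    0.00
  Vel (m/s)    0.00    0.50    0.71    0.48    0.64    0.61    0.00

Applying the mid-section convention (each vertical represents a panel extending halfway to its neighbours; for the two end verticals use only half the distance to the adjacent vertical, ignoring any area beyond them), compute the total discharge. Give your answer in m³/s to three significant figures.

2.66 m³/s

w_2 = (3.7 − 0.0)/2 = 1.85 m; q_2 = 0.50 × 0.55 × 1.85 = 0.5088 m³/s
w_3 = (4.5 − 2.3)/2 = 1.1 m; q_3 = 0.71 × 0.73 × 1.1 = 0.5701 m³/s
w_4 = (6.4 − 3.7)/2 = 1.35 m; q_4 = 0.48 × 0.57 × 1.35 = 0.3694 m³/s
w_5 = (7.0 − 4.5)/2 = 1.25 m; q_5 = 0.64 × 0.68 × 1.25 = 0.5440 m³/s
w_6 = (10.2 − 6.4)/2 = 1.9 m; q_6 = 0.61 × 0.58 × 1.9 = 0.6722 m³/s
Stations 1, 7 contribute zero (depth or velocity is 0).
Q = Σ qᵢ = 2.664 m³/s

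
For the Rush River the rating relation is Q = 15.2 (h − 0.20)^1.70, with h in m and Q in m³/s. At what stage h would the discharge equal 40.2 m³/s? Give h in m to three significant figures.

h − h₀ = (Q/C)^(1/b) = (40.2/15.2)^(1/1.70) = 1.772 m
h = 0.20 + 1.772 = 1.972 m

1.97 m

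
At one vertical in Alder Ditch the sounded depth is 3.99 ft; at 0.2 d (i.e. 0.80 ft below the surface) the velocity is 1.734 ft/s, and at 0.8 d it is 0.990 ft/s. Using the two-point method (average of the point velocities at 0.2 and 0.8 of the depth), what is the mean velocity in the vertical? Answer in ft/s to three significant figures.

1.36 ft/s

v̄ = (1.734 + 0.990) / 2 = 1.362 ft/s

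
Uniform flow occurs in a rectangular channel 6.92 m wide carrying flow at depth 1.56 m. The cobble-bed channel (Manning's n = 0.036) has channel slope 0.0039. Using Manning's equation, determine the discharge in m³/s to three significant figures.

A = b·y = 6.92 × 1.56 = 10.80 m²
P = b + 2y = 6.92 + 2×1.56 = 10.04 m
R = A/P = 10.80/10.04 = 1.075 m
Q = (1/n)·A·R^(2/3)·S^(1/2) = (1/0.036) × 10.80 × 1.075^(2/3) × 0.0039^(1/2) = 19.65 m³/s

19.7 m³/s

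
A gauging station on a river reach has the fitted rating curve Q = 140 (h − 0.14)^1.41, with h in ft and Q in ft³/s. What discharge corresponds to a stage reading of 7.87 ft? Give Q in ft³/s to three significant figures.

Q = 140 × (7.87 − 0.14)^1.41 = 140 × 7.73^1.41 = 2503 ft³/s

2500 ft³/s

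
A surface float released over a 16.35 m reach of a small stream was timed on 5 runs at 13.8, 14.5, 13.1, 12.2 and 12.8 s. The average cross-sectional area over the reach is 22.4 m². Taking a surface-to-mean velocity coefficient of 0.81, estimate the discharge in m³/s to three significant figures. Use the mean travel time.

t̄ = (13.8 + 14.5 + 13.1 + 12.2 + 12.8) / 5 = 13.28 s
v_surface = L / t̄ = 16.35 / 13.28 = 1.231 m/s
v_mean = 0.81 × 1.231 = 0.9973 m/s
Q = A × v_mean = 22.4 × 0.9973 = 22.34 m³/s

22.3 m³/s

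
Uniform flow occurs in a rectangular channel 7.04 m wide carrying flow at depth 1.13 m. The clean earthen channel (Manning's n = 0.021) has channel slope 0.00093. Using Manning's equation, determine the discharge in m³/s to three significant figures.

10.4 m³/s

A = b·y = 7.04 × 1.13 = 7.955 m²
P = b + 2y = 7.04 + 2×1.13 = 9.300 m
R = A/P = 7.955/9.300 = 0.8554 m
Q = (1/n)·A·R^(2/3)·S^(1/2) = (1/0.021) × 7.955 × 0.8554^(2/3) × 0.00093^(1/2) = 10.41 m³/s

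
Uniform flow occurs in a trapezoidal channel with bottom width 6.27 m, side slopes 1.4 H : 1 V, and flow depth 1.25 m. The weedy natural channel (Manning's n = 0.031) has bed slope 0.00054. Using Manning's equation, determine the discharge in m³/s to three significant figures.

A = (b + z·y)·y = (6.27 + 1.4×1.25)×1.25 = 10.03 m²
P = b + 2y√(1+z²) = 6.27 + 2×1.25×√(1+1.4²) = 10.57 m
R = A/P = 10.03/10.57 = 0.9483 m
Q = (1/n)·A·R^(2/3)·S^(1/2) = (1/0.031) × 10.03 × 0.9483^(2/3) × 0.00054^(1/2) = 7.254 m³/s

7.25 m³/s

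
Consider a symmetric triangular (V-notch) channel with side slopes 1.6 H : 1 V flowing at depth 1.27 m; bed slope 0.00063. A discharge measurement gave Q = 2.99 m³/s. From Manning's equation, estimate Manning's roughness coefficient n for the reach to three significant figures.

A = z·y² = 1.6×1.27² = 2.581 m²
P = 2y√(1+z²) = 2×1.27×√(1+1.6²) = 4.792 m
R = A/P = 2.581/4.792 = 0.5385 m
n = (1/Q)·A·R^(2/3)·S^(1/2) = (1/2.99) × 2.581 × 0.6619 × 0.02510 = 0.01434

0.0143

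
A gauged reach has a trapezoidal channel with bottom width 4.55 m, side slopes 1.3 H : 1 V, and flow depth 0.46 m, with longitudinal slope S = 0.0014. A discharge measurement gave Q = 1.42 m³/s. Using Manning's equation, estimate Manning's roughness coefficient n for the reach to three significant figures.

A = (b + z·y)·y = (4.55 + 1.3×0.46)×0.46 = 2.368 m²
P = b + 2y√(1+z²) = 4.55 + 2×0.46×√(1+1.3²) = 6.059 m
R = A/P = 2.368/6.059 = 0.3908 m
n = (1/Q)·A·R^(2/3)·S^(1/2) = (1/1.42) × 2.368 × 0.5346 × 0.03742 = 0.03336

0.0334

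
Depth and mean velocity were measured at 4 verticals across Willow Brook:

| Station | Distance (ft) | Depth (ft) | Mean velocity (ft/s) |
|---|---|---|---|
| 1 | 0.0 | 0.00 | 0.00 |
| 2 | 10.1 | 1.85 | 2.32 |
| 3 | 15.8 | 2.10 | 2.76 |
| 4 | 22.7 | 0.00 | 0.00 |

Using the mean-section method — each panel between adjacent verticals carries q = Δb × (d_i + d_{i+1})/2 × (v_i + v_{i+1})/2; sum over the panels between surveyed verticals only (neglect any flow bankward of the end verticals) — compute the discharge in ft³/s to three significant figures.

Panel 1-2: Δb = 10.1 ft, d̄ = (0.00+1.85)/2 = 0.925, v̄ = (0.00+2.32)/2 = 1.16 → q = 10.1×0.925×1.16 = 10.84 ft³/s
Panel 2-3: Δb = 5.7 ft, d̄ = (1.85+2.10)/2 = 1.975, v̄ = (2.32+2.76)/2 = 2.54 → q = 5.7×1.975×2.54 = 28.59 ft³/s
Panel 3-4: Δb = 6.9 ft, d̄ = (2.10+0.00)/2 = 1.05, v̄ = (2.76+0.00)/2 = 1.38 → q = 6.9×1.05×1.38 = 9.998 ft³/s
Q = Σ q = 49.43 ft³/s

49.4 ft³/s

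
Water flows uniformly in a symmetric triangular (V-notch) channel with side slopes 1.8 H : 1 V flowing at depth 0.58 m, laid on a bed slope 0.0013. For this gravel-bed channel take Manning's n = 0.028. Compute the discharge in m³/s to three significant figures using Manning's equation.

0.312 m³/s

A = z·y² = 1.8×0.58² = 0.6055 m²
P = 2y√(1+z²) = 2×0.58×√(1+1.8²) = 2.389 m
R = A/P = 0.6055/2.389 = 0.2535 m
Q = (1/n)·A·R^(2/3)·S^(1/2) = (1/0.028) × 0.6055 × 0.2535^(2/3) × 0.0013^(1/2) = 0.3123 m³/s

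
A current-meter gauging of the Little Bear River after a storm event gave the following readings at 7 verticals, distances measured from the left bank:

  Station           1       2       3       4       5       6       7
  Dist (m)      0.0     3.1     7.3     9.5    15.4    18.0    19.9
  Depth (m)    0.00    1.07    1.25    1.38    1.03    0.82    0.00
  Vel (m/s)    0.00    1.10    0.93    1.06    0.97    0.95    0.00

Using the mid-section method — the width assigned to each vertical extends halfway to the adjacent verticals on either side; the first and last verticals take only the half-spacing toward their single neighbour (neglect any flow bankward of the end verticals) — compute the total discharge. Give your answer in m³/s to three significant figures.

w_2 = (7.3 − 0.0)/2 = 3.65 m; q_2 = 1.10 × 1.07 × 3.65 = 4.296 m³/s
w_3 = (9.5 − 3.1)/2 = 3.2 m; q_3 = 0.93 × 1.25 × 3.2 = 3.720 m³/s
w_4 = (15.4 − 7.3)/2 = 4.05 m; q_4 = 1.06 × 1.38 × 4.05 = 5.924 m³/s
w_5 = (18.0 − 9.5)/2 = 4.25 m; q_5 = 0.97 × 1.03 × 4.25 = 4.246 m³/s
w_6 = (19.9 − 15.4)/2 = 2.25 m; q_6 = 0.95 × 0.82 × 2.25 = 1.753 m³/s
Stations 1, 7 contribute zero (depth or velocity is 0).
Q = Σ qᵢ = 19.94 m³/s

19.9 m³/s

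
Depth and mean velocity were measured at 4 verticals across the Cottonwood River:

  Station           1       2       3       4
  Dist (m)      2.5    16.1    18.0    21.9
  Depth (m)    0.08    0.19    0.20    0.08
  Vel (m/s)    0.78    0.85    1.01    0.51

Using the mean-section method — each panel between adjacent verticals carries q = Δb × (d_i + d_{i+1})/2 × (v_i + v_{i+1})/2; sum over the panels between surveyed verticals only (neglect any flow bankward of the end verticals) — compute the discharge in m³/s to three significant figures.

2.26 m³/s

Panel 1-2: Δb = 13.6 m, d̄ = (0.08+0.19)/2 = 0.135, v̄ = (0.78+0.85)/2 = 0.815 → q = 13.6×0.135×0.815 = 1.496 m³/s
Panel 2-3: Δb = 1.9 m, d̄ = (0.19+0.20)/2 = 0.195, v̄ = (0.85+1.01)/2 = 0.93 → q = 1.9×0.195×0.93 = 0.3446 m³/s
Panel 3-4: Δb = 3.9 m, d̄ = (0.20+0.08)/2 = 0.14, v̄ = (1.01+0.51)/2 = 0.76 → q = 3.9×0.14×0.76 = 0.4150 m³/s
Q = Σ q = 2.256 m³/s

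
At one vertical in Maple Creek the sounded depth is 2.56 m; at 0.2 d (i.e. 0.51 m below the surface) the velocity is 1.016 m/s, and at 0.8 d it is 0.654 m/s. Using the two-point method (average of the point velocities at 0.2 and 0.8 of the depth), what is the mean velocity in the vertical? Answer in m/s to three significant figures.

v̄ = (1.016 + 0.654) / 2 = 0.8350 m/s

0.835 m/s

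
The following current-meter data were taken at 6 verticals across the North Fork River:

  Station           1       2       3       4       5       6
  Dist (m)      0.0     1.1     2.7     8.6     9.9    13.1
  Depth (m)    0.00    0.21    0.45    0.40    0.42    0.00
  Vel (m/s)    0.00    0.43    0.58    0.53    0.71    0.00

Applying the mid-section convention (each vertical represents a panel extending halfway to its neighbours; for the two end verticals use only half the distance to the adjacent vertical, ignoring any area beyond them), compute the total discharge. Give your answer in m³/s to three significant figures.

2.53 m³/s

w_2 = (2.7 − 0.0)/2 = 1.35 m; q_2 = 0.43 × 0.21 × 1.35 = 0.1219 m³/s
w_3 = (8.6 − 1.1)/2 = 3.75 m; q_3 = 0.58 × 0.45 × 3.75 = 0.9788 m³/s
w_4 = (9.9 − 2.7)/2 = 3.6 m; q_4 = 0.53 × 0.40 × 3.6 = 0.7632 m³/s
w_5 = (13.1 − 8.6)/2 = 2.25 m; q_5 = 0.71 × 0.42 × 2.25 = 0.6710 m³/s
Stations 1, 6 contribute zero (depth or velocity is 0).
Q = Σ qᵢ = 2.535 m³/s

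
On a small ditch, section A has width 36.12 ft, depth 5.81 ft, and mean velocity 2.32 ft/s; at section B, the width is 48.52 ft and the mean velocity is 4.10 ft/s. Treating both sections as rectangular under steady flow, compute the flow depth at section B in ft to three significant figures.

2.45 ft

Q = A₁V₁ = (36.12×5.81) × 2.32 = 486.9 ft³/s
d₂ = Q/(b₂ V₂) = 486.9/(48.52×4.10) = 2.447 ft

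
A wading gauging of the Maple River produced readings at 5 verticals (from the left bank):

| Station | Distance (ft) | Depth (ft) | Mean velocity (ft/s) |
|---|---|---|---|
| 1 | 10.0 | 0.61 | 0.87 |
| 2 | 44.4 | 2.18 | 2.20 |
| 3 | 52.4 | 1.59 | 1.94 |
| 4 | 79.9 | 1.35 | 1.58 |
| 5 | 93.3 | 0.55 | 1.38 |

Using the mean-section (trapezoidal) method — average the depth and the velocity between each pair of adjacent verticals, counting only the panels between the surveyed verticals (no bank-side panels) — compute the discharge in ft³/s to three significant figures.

Panel 1-2: Δb = 34.4 ft, d̄ = (0.61+2.18)/2 = 1.395, v̄ = (0.87+2.20)/2 = 1.535 → q = 34.4×1.395×1.535 = 73.66 ft³/s
Panel 2-3: Δb = 8 ft, d̄ = (2.18+1.59)/2 = 1.885, v̄ = (2.20+1.94)/2 = 2.07 → q = 8×1.885×2.07 = 31.22 ft³/s
Panel 3-4: Δb = 27.5 ft, d̄ = (1.59+1.35)/2 = 1.47, v̄ = (1.94+1.58)/2 = 1.76 → q = 27.5×1.47×1.76 = 71.15 ft³/s
Panel 4-5: Δb = 13.4 ft, d̄ = (1.35+0.55)/2 = 0.95, v̄ = (1.58+1.38)/2 = 1.48 → q = 13.4×0.95×1.48 = 18.84 ft³/s
Q = Σ q = 194.9 ft³/s

195 ft³/s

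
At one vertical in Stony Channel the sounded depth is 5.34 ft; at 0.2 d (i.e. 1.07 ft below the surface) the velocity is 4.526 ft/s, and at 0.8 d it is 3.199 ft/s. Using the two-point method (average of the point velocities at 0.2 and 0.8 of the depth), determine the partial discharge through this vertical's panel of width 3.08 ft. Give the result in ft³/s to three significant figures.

63.5 ft³/s

v̄ = (4.526 + 3.199) / 2 = 3.863 ft/s
q = v̄ × d × w = 3.863 × 5.34 × 3.08 = 63.53 ft³/s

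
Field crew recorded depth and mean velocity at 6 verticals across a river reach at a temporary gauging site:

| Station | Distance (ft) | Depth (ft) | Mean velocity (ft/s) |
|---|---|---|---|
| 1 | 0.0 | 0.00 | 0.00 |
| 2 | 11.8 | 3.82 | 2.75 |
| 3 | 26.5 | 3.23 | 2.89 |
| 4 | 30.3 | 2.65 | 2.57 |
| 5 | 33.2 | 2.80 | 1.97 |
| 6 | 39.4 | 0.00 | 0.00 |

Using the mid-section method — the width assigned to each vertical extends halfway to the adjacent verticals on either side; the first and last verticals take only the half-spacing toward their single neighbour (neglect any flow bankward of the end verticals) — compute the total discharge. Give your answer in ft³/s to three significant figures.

273 ft³/s

w_2 = (26.5 − 0.0)/2 = 13.25 ft; q_2 = 2.75 × 3.82 × 13.25 = 139.2 ft³/s
w_3 = (30.3 − 11.8)/2 = 9.25 ft; q_3 = 2.89 × 3.23 × 9.25 = 86.35 ft³/s
w_4 = (33.2 − 26.5)/2 = 3.35 ft; q_4 = 2.57 × 2.65 × 3.35 = 22.82 ft³/s
w_5 = (39.4 − 30.3)/2 = 4.55 ft; q_5 = 1.97 × 2.80 × 4.55 = 25.10 ft³/s
Stations 1, 6 contribute zero (depth or velocity is 0).
Q = Σ qᵢ = 273.5 ft³/s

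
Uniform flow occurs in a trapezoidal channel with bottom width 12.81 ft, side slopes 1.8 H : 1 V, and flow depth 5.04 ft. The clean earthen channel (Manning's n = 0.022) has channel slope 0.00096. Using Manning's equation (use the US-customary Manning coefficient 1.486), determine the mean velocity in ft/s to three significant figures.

A = (b + z·y)·y = (12.81 + 1.8×5.04)×5.04 = 110.3 ft²
P = b + 2y√(1+z²) = 12.81 + 2×5.04×√(1+1.8²) = 33.57 ft
R = A/P = 110.3/33.57 = 3.286 ft
Q = (1.486/n)·A·R^(2/3)·S^(1/2) = (1.486/0.022) × 110.3 × 3.286^(2/3) × 0.00096^(1/2) = 510.1 ft³/s
V = Q/A = 510.1/110.3 = 4.625 ft/s

4.63 ft/s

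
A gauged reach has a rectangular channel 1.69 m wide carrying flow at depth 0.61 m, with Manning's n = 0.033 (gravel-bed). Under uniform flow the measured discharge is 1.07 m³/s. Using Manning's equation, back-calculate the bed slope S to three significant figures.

A = b·y = 1.69 × 0.61 = 1.031 m²
P = b + 2y = 1.69 + 2×0.61 = 2.910 m
R = A/P = 1.031/2.910 = 0.3543 m
S = (Q·n / (1·A·R^(2/3)))² = (1.07×0.033 / (1×1.031×0.5007))² = 0.004680

0.00468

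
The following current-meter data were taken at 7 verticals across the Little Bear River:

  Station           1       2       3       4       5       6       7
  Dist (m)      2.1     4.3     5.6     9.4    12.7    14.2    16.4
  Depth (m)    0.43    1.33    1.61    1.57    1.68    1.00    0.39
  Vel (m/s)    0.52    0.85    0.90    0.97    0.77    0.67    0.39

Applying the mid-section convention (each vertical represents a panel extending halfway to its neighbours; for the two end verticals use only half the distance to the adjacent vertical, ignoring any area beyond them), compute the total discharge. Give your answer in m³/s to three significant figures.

w_1 = (4.3 − 2.1)/2 = 1.1 m; q_1 = 0.52 × 0.43 × 1.1 = 0.2460 m³/s
w_2 = (5.6 − 2.1)/2 = 1.75 m; q_2 = 0.85 × 1.33 × 1.75 = 1.978 m³/s
w_3 = (9.4 − 4.3)/2 = 2.55 m; q_3 = 0.90 × 1.61 × 2.55 = 3.695 m³/s
w_4 = (12.7 − 5.6)/2 = 3.55 m; q_4 = 0.97 × 1.57 × 3.55 = 5.406 m³/s
w_5 = (14.2 − 9.4)/2 = 2.4 m; q_5 = 0.77 × 1.68 × 2.4 = 3.105 m³/s
w_6 = (16.4 − 12.7)/2 = 1.85 m; q_6 = 0.67 × 1.00 × 1.85 = 1.240 m³/s
w_7 = (16.4 − 14.2)/2 = 1.1 m; q_7 = 0.39 × 0.39 × 1.1 = 0.1673 m³/s
Q = Σ qᵢ = 15.84 m³/s

15.8 m³/s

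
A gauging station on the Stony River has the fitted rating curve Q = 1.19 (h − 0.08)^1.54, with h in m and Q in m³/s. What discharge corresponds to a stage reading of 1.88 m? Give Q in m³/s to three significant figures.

2.94 m³/s

Q = 1.19 × (1.88 − 0.08)^1.54 = 1.19 × 1.8^1.54 = 2.942 m³/s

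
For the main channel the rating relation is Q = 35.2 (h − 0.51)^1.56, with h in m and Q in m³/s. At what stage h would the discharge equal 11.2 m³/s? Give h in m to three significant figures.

0.990 m

h − h₀ = (Q/C)^(1/b) = (11.2/35.2)^(1/1.56) = 0.4800 m
h = 0.51 + 0.4800 = 0.9900 m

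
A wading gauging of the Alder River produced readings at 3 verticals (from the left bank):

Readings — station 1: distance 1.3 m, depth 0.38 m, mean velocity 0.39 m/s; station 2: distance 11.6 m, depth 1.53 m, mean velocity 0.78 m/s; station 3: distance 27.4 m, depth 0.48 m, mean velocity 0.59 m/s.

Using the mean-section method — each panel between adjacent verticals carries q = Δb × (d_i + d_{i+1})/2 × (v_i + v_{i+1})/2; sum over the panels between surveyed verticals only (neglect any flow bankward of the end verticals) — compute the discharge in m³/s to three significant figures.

16.6 m³/s

Panel 1-2: Δb = 10.3 m, d̄ = (0.38+1.53)/2 = 0.955, v̄ = (0.39+0.78)/2 = 0.585 → q = 10.3×0.955×0.585 = 5.754 m³/s
Panel 2-3: Δb = 15.8 m, d̄ = (1.53+0.48)/2 = 1.005, v̄ = (0.78+0.59)/2 = 0.685 → q = 15.8×1.005×0.685 = 10.88 m³/s
Q = Σ q = 16.63 m³/s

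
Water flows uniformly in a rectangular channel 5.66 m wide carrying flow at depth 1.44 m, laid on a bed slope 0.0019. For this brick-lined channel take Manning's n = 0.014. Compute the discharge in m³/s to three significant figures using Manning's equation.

A = b·y = 5.66 × 1.44 = 8.150 m²
P = b + 2y = 5.66 + 2×1.44 = 8.540 m
R = A/P = 8.150/8.540 = 0.9544 m
Q = (1/n)·A·R^(2/3)·S^(1/2) = (1/0.014) × 8.150 × 0.9544^(2/3) × 0.0019^(1/2) = 24.60 m³/s

24.6 m³/s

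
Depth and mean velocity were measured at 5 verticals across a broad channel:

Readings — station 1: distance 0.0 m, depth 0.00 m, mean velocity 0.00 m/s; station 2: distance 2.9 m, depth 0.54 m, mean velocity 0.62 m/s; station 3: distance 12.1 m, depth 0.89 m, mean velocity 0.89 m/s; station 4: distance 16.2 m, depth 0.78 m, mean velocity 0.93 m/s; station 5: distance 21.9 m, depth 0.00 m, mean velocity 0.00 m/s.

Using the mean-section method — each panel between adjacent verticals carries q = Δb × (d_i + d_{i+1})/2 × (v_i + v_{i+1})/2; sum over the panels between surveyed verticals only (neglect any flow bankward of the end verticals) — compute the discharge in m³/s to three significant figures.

9.36 m³/s

Panel 1-2: Δb = 2.9 m, d̄ = (0.00+0.54)/2 = 0.27, v̄ = (0.00+0.62)/2 = 0.31 → q = 2.9×0.27×0.31 = 0.2427 m³/s
Panel 2-3: Δb = 9.2 m, d̄ = (0.54+0.89)/2 = 0.715, v̄ = (0.62+0.89)/2 = 0.755 → q = 9.2×0.715×0.755 = 4.966 m³/s
Panel 3-4: Δb = 4.1 m, d̄ = (0.89+0.78)/2 = 0.835, v̄ = (0.89+0.93)/2 = 0.91 → q = 4.1×0.835×0.91 = 3.115 m³/s
Panel 4-5: Δb = 5.7 m, d̄ = (0.78+0.00)/2 = 0.39, v̄ = (0.93+0.00)/2 = 0.465 → q = 5.7×0.39×0.465 = 1.034 m³/s
Q = Σ q = 9.358 m³/s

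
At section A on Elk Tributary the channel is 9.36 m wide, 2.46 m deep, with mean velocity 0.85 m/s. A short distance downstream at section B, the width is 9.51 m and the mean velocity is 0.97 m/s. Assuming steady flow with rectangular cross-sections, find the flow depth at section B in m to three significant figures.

2.12 m

Q = A₁V₁ = (9.36×2.46) × 0.85 = 19.57 m³/s
d₂ = Q/(b₂ V₂) = 19.57/(9.51×0.97) = 2.122 m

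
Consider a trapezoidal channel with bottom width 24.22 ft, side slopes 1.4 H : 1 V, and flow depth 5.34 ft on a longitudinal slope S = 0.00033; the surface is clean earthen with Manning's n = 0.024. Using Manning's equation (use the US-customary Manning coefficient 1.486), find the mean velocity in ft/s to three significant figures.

A = (b + z·y)·y = (24.22 + 1.4×5.34)×5.34 = 169.3 ft²
P = b + 2y√(1+z²) = 24.22 + 2×5.34×√(1+1.4²) = 42.59 ft
R = A/P = 169.3/42.59 = 3.974 ft
Q = (1.486/n)·A·R^(2/3)·S^(1/2) = (1.486/0.024) × 169.3 × 3.974^(2/3) × 0.00033^(1/2) = 477.6 ft³/s
V = Q/A = 477.6/169.3 = 2.822 ft/s

2.82 ft/s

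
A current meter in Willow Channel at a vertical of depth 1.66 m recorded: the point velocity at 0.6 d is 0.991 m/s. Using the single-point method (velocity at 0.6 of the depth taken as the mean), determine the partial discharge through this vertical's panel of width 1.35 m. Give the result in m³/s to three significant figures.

2.22 m³/s

v̄ = v₀.₆ = 0.991 m/s
q = v̄ × d × w = 0.9910 × 1.66 × 1.35 = 2.221 m³/s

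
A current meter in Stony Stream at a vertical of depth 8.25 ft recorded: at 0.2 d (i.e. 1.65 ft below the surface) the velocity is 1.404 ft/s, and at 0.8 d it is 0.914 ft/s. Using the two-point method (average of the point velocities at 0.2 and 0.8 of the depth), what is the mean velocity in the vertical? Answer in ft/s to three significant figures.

1.16 ft/s

v̄ = (1.404 + 0.914) / 2 = 1.159 ft/s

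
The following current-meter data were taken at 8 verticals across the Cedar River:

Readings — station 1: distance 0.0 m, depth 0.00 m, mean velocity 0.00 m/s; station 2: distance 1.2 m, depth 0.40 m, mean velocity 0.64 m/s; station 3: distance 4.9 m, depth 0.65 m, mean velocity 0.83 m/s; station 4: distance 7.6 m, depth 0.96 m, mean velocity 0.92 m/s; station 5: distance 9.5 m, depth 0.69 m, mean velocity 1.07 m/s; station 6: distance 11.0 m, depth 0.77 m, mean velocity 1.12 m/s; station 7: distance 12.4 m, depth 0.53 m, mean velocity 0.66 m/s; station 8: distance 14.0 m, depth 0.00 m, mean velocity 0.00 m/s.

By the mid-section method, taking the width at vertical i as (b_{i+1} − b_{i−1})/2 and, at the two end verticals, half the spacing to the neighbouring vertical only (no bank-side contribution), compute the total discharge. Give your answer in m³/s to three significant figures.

7.42 m³/s

w_2 = (4.9 − 0.0)/2 = 2.45 m; q_2 = 0.64 × 0.40 × 2.45 = 0.6272 m³/s
w_3 = (7.6 − 1.2)/2 = 3.2 m; q_3 = 0.83 × 0.65 × 3.2 = 1.726 m³/s
w_4 = (9.5 − 4.9)/2 = 2.3 m; q_4 = 0.92 × 0.96 × 2.3 = 2.031 m³/s
w_5 = (11.0 − 7.6)/2 = 1.7 m; q_5 = 1.07 × 0.69 × 1.7 = 1.255 m³/s
w_6 = (12.4 − 9.5)/2 = 1.45 m; q_6 = 1.12 × 0.77 × 1.45 = 1.250 m³/s
w_7 = (14.0 − 11.0)/2 = 1.5 m; q_7 = 0.66 × 0.53 × 1.5 = 0.5247 m³/s
Stations 1, 8 contribute zero (depth or velocity is 0).
Q = Σ qᵢ = 7.415 m³/s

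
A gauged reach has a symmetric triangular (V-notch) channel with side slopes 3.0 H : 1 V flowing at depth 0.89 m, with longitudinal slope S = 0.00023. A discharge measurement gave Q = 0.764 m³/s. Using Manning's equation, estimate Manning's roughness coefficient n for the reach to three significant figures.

0.0265

A = z·y² = 3.0×0.89² = 2.376 m²
P = 2y√(1+z²) = 2×0.89×√(1+3.0²) = 5.629 m
R = A/P = 2.376/5.629 = 0.4222 m
n = (1/Q)·A·R^(2/3)·S^(1/2) = (1/0.764) × 2.376 × 0.5628 × 0.01517 = 0.02655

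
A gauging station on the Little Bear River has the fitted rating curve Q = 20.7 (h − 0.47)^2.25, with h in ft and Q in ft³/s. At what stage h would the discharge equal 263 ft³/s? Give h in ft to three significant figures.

h − h₀ = (Q/C)^(1/b) = (263/20.7)^(1/2.25) = 3.095 ft
h = 0.47 + 3.095 = 3.565 ft

3.56 ft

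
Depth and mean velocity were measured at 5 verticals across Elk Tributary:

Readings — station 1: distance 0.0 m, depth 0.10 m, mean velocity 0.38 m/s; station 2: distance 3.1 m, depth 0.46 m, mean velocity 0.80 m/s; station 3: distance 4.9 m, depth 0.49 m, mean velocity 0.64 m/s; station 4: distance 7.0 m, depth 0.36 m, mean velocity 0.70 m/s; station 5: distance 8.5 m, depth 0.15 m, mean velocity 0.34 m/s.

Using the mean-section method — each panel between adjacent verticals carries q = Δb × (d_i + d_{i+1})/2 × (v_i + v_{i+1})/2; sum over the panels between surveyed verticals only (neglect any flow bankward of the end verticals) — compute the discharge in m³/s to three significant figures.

1.92 m³/s

Panel 1-2: Δb = 3.1 m, d̄ = (0.10+0.46)/2 = 0.28, v̄ = (0.38+0.80)/2 = 0.59 → q = 3.1×0.28×0.59 = 0.5121 m³/s
Panel 2-3: Δb = 1.8 m, d̄ = (0.46+0.49)/2 = 0.475, v̄ = (0.80+0.64)/2 = 0.72 → q = 1.8×0.475×0.72 = 0.6156 m³/s
Panel 3-4: Δb = 2.1 m, d̄ = (0.49+0.36)/2 = 0.425, v̄ = (0.64+0.70)/2 = 0.67 → q = 2.1×0.425×0.67 = 0.5980 m³/s
Panel 4-5: Δb = 1.5 m, d̄ = (0.36+0.15)/2 = 0.255, v̄ = (0.70+0.34)/2 = 0.52 → q = 1.5×0.255×0.52 = 0.1989 m³/s
Q = Σ q = 1.925 m³/s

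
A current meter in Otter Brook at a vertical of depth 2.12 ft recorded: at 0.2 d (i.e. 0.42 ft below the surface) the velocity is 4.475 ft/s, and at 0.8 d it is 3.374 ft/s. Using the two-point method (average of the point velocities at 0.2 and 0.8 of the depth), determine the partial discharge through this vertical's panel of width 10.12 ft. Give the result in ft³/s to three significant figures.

v̄ = (4.475 + 3.374) / 2 = 3.925 ft/s
q = v̄ × d × w = 3.925 × 2.12 × 10.12 = 84.20 ft³/s

84.2 ft³/s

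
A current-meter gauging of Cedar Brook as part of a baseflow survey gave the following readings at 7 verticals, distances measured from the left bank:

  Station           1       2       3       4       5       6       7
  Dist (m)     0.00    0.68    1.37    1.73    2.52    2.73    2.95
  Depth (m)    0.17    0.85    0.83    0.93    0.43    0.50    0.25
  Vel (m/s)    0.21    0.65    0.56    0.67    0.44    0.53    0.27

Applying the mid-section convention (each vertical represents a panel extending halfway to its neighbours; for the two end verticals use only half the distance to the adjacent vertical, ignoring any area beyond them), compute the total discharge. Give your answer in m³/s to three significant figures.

1.15 m³/s

w_1 = (0.68 − 0.00)/2 = 0.34 m; q_1 = 0.21 × 0.17 × 0.34 = 0.01214 m³/s
w_2 = (1.37 − 0.00)/2 = 0.685 m; q_2 = 0.65 × 0.85 × 0.685 = 0.3785 m³/s
w_3 = (1.73 − 0.68)/2 = 0.525 m; q_3 = 0.56 × 0.83 × 0.525 = 0.2440 m³/s
w_4 = (2.52 − 1.37)/2 = 0.575 m; q_4 = 0.67 × 0.93 × 0.575 = 0.3583 m³/s
w_5 = (2.73 − 1.73)/2 = 0.5 m; q_5 = 0.44 × 0.43 × 0.5 = 0.09460 m³/s
w_6 = (2.95 − 2.52)/2 = 0.215 m; q_6 = 0.53 × 0.50 × 0.215 = 0.05698 m³/s
w_7 = (2.95 − 2.73)/2 = 0.11 m; q_7 = 0.27 × 0.25 × 0.11 = 0.007425 m³/s
Q = Σ qᵢ = 1.152 m³/s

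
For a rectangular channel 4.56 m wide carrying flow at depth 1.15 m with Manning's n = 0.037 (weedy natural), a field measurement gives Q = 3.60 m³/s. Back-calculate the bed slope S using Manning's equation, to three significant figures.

A = b·y = 4.56 × 1.15 = 5.244 m²
P = b + 2y = 4.56 + 2×1.15 = 6.860 m
R = A/P = 5.244/6.860 = 0.7644 m
S = (Q·n / (1·A·R^(2/3)))² = (3.60×0.037 / (1×5.244×0.8360))² = 0.0009231

0.000923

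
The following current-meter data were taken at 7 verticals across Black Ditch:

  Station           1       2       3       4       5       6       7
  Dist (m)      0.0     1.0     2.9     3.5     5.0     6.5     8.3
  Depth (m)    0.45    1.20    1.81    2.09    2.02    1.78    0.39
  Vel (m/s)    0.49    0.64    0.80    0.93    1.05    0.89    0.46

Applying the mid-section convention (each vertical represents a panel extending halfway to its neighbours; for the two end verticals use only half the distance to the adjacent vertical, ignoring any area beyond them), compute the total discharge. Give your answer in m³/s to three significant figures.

11.0 m³/s

w_1 = (1.0 − 0.0)/2 = 0.5 m; q_1 = 0.49 × 0.45 × 0.5 = 0.1103 m³/s
w_2 = (2.9 − 0.0)/2 = 1.45 m; q_2 = 0.64 × 1.20 × 1.45 = 1.114 m³/s
w_3 = (3.5 − 1.0)/2 = 1.25 m; q_3 = 0.80 × 1.81 × 1.25 = 1.810 m³/s
w_4 = (5.0 − 2.9)/2 = 1.05 m; q_4 = 0.93 × 2.09 × 1.05 = 2.041 m³/s
w_5 = (6.5 − 3.5)/2 = 1.5 m; q_5 = 1.05 × 2.02 × 1.5 = 3.182 m³/s
w_6 = (8.3 − 5.0)/2 = 1.65 m; q_6 = 0.89 × 1.78 × 1.65 = 2.614 m³/s
w_7 = (8.3 − 6.5)/2 = 0.9 m; q_7 = 0.46 × 0.39 × 0.9 = 0.1615 m³/s
Q = Σ qᵢ = 11.03 m³/s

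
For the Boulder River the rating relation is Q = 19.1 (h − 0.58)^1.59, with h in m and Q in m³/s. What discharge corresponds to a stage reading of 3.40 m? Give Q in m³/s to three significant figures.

Q = 19.1 × (3.40 − 0.58)^1.59 = 19.1 × 2.82^1.59 = 99.30 m³/s

99.3 m³/s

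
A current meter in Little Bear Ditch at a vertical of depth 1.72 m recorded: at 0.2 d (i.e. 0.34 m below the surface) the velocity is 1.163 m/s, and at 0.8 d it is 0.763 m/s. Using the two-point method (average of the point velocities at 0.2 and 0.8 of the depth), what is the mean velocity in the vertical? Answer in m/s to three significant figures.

v̄ = (1.163 + 0.763) / 2 = 0.9630 m/s

0.963 m/s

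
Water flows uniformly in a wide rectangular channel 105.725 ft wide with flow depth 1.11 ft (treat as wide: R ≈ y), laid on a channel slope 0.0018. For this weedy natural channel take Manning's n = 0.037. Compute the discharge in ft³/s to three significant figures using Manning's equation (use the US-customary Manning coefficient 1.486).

A = b·y = 105.725 × 1.11 = 117.4 ft²
Wide channel: R ≈ y = 1.11 ft
Q = (1.486/n)·A·R^(2/3)·S^(1/2) = (1.486/0.037) × 117.4 × 1.110^(2/3) × 0.0018^(1/2) = 214.4 ft³/s

214 ft³/s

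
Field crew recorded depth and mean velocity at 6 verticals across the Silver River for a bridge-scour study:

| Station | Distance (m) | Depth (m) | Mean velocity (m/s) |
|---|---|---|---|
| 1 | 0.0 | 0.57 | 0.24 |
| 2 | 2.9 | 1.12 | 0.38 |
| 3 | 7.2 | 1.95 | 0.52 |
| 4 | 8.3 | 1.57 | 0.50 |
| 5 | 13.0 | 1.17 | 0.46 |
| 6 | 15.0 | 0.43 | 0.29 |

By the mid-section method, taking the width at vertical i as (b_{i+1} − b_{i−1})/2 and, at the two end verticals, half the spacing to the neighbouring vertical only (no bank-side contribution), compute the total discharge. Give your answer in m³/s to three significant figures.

8.67 m³/s

w_1 = (2.9 − 0.0)/2 = 1.45 m; q_1 = 0.24 × 0.57 × 1.45 = 0.1984 m³/s
w_2 = (7.2 − 0.0)/2 = 3.6 m; q_2 = 0.38 × 1.12 × 3.6 = 1.532 m³/s
w_3 = (8.3 − 2.9)/2 = 2.7 m; q_3 = 0.52 × 1.95 × 2.7 = 2.738 m³/s
w_4 = (13.0 − 7.2)/2 = 2.9 m; q_4 = 0.50 × 1.57 × 2.9 = 2.277 m³/s
w_5 = (15.0 − 8.3)/2 = 3.35 m; q_5 = 0.46 × 1.17 × 3.35 = 1.803 m³/s
w_6 = (15.0 − 13.0)/2 = 1 m; q_6 = 0.29 × 0.43 × 1 = 0.1247 m³/s
Q = Σ qᵢ = 8.672 m³/s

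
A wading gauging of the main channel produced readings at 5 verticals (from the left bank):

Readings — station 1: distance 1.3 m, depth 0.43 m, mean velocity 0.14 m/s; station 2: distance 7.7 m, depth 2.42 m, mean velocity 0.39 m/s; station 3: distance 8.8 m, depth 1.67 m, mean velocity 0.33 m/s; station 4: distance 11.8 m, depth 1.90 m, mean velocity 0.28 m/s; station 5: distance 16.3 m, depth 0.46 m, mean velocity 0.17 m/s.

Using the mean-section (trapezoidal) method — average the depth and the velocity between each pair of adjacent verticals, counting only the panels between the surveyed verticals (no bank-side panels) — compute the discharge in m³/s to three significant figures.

Panel 1-2: Δb = 6.4 m, d̄ = (0.43+2.42)/2 = 1.425, v̄ = (0.14+0.39)/2 = 0.265 → q = 6.4×1.425×0.265 = 2.417 m³/s
Panel 2-3: Δb = 1.1 m, d̄ = (2.42+1.67)/2 = 2.045, v̄ = (0.39+0.33)/2 = 0.36 → q = 1.1×2.045×0.36 = 0.8098 m³/s
Panel 3-4: Δb = 3 m, d̄ = (1.67+1.90)/2 = 1.785, v̄ = (0.33+0.28)/2 = 0.305 → q = 3×1.785×0.305 = 1.633 m³/s
Panel 4-5: Δb = 4.5 m, d̄ = (1.90+0.46)/2 = 1.18, v̄ = (0.28+0.17)/2 = 0.225 → q = 4.5×1.18×0.225 = 1.195 m³/s
Q = Σ q = 6.055 m³/s

6.05 m³/s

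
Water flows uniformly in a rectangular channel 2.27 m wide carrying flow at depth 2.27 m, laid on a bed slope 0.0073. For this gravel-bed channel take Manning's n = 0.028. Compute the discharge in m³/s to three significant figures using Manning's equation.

A = b·y = 2.27 × 2.27 = 5.153 m²
P = b + 2y = 2.27 + 2×2.27 = 6.810 m
R = A/P = 5.153/6.810 = 0.7567 m
Q = (1/n)·A·R^(2/3)·S^(1/2) = (1/0.028) × 5.153 × 0.7567^(2/3) × 0.0073^(1/2) = 13.06 m³/s

13.1 m³/s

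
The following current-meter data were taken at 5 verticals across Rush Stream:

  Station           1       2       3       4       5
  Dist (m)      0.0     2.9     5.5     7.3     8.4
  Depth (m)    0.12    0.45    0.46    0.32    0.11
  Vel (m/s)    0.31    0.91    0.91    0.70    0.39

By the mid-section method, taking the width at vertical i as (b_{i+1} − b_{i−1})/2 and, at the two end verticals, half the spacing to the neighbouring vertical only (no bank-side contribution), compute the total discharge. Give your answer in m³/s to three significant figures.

2.45 m³/s

w_1 = (2.9 − 0.0)/2 = 1.45 m; q_1 = 0.31 × 0.12 × 1.45 = 0.05394 m³/s
w_2 = (5.5 − 0.0)/2 = 2.75 m; q_2 = 0.91 × 0.45 × 2.75 = 1.126 m³/s
w_3 = (7.3 − 2.9)/2 = 2.2 m; q_3 = 0.91 × 0.46 × 2.2 = 0.9209 m³/s
w_4 = (8.4 − 5.5)/2 = 1.45 m; q_4 = 0.70 × 0.32 × 1.45 = 0.3248 m³/s
w_5 = (8.4 − 7.3)/2 = 0.55 m; q_5 = 0.39 × 0.11 × 0.55 = 0.02360 m³/s
Q = Σ qᵢ = 2.449 m³/s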